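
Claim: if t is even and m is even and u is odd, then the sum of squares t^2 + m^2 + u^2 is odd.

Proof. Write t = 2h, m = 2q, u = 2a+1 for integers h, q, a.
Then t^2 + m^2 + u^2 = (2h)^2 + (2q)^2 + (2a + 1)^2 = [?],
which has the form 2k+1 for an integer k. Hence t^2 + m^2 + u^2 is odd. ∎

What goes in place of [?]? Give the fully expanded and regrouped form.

(2h)^2 + (2q)^2 + (2a + 1)^2 = 4a^2 + 4a + 4h^2 + 4q^2 + 1
= 2(2a^2 + 2a + 2h^2 + 2q^2) + 1.
Since 2a^2 + 2a + 2h^2 + 2q^2 is an integer, the sum of squares is of the form 2k+1 for an integer k.

2(2a^2 + 2a + 2h^2 + 2q^2) + 1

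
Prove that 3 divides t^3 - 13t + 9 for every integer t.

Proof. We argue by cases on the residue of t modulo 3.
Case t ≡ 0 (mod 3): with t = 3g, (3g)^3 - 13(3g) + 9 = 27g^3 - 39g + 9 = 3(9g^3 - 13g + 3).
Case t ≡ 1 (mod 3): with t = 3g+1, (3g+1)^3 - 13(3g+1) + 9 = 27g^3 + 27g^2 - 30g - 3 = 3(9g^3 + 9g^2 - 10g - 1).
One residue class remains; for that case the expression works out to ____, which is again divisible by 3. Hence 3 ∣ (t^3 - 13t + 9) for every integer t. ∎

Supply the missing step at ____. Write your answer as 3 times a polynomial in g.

Only t ≡ 2 (mod 3) is unaccounted for. Put t = 3g+2:
(3g+2)^3 - 13(3g+2) + 9 expands to 27g^3 + 54g^2 - 3g - 9,
and factoring out 3 leaves 3(9g^3 + 18g^2 - g - 3).

3(9g^3 + 18g^2 - g - 3)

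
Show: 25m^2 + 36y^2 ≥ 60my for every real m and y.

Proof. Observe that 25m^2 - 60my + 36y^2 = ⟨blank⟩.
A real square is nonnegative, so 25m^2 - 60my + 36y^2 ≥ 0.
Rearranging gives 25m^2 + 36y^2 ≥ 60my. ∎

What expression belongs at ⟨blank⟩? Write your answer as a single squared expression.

(5m - 6y)^2

The leading and trailing coefficients are 5^2 and 6^2, and 60 = 2·5·6, so the trinomial is (5m - 6y)^2.
Hence 25m^2 - 60my + 36y^2 ≥ 0.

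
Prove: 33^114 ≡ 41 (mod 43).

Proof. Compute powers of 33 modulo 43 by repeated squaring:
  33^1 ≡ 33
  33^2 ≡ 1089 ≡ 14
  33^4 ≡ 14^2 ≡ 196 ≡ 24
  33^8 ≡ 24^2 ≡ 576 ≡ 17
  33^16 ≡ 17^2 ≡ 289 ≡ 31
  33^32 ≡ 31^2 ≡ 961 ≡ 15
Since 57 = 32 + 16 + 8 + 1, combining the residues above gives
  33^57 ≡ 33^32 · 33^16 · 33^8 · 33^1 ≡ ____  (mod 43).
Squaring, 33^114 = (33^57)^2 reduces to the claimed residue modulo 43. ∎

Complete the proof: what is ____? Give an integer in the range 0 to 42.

Multiply the listed residues: 15 · 31 · 17 · 33 = 465 → 7905 → 260865.
Reducing modulo 43: 260865 = 6066·43 + 27, so 33^57 ≡ 27.

27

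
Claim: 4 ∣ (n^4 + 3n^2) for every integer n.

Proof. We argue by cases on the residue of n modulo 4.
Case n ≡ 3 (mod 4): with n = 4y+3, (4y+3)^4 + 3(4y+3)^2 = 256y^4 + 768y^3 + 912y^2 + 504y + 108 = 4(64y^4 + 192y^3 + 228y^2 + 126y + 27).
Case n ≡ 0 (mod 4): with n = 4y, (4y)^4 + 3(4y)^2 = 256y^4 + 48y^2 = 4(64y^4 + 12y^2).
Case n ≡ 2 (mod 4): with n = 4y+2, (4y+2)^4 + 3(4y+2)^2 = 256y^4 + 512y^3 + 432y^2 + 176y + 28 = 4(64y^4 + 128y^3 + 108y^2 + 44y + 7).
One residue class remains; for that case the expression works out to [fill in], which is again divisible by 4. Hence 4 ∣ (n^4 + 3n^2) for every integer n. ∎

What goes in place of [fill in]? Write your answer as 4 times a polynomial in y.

The residues treated are {3, 0, 2}, so the missing case is n ≡ 1 (mod 4); write n = 4y+1.
Then (4y+1)^4 + 3(4y+1)^2 = 256y^4 + 256y^3 + 144y^2 + 40y + 4 = 4(64y^4 + 64y^3 + 36y^2 + 10y + 1).

4(64y^4 + 64y^3 + 36y^2 + 10y + 1)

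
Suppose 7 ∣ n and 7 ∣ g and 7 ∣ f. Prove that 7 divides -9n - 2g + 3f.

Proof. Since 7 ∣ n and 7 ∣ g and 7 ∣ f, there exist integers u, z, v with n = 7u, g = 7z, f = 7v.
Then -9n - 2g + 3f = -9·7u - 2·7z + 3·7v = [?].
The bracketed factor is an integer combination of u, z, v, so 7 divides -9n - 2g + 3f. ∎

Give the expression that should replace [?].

Pull the common 7 out of every term: -9·7u - 2·7z + 3·7v = 7(-9u + 3v - 2z).
-9u + 3v - 2z is an integer, which exhibits the divisibility.

7(-9u + 3v - 2z)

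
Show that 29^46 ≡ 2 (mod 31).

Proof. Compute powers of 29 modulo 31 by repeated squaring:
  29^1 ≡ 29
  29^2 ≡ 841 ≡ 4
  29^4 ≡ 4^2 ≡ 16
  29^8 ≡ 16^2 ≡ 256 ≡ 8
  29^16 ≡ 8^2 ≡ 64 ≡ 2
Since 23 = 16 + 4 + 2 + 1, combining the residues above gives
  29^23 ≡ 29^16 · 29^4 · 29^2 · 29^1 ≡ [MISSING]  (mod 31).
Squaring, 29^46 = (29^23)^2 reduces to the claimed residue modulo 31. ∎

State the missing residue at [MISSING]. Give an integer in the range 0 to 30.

Multiply the listed residues: 2 · 16 · 4 · 29 = 32 → 128 → 3712.
Reducing modulo 31: 3712 = 119·31 + 23, so 29^23 ≡ 23.

23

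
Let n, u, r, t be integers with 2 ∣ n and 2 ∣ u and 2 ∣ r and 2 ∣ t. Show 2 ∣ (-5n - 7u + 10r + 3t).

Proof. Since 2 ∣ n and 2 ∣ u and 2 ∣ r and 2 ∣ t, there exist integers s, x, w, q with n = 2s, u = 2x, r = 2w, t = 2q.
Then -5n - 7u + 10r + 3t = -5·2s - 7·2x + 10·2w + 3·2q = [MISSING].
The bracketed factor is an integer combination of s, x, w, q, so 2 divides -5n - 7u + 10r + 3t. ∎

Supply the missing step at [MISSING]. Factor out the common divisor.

Each term has a factor of 2: -5·2s - 7·2x + 10·2w + 3·2q = 2·(3q - 5s + 10w - 7x).
Since 3q - 5s + 10w - 7x is an integer, 2 ∣ (-5n - 7u + 10r + 3t).

2(3q - 5s + 10w - 7x)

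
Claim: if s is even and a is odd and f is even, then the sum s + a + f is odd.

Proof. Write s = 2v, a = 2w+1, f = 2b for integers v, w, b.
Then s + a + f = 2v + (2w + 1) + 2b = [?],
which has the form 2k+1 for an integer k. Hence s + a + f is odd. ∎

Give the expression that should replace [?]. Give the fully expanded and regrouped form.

2v + (2w + 1) + 2b = 2b + 2v + 2w + 1
= 2(b + v + w) + 1.
Since b + v + w is an integer, the sum is of the form 2k+1 for an integer k.

2(b + v + w) + 1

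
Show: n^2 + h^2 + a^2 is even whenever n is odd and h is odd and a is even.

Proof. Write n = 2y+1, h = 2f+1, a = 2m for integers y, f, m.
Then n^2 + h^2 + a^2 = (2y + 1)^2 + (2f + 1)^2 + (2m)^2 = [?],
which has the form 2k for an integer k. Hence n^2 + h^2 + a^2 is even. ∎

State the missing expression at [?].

Expanding: (2y + 1)^2 + (2f + 1)^2 + (2m)^2 = 4f^2 + 4f + 4m^2 + 4y^2 + 4y + 2.
Every term is even; pulling out the factor of 2 gives 2(2f^2 + 2f + 2m^2 + 2y^2 + 2y + 1).

2(2f^2 + 2f + 2m^2 + 2y^2 + 2y + 1)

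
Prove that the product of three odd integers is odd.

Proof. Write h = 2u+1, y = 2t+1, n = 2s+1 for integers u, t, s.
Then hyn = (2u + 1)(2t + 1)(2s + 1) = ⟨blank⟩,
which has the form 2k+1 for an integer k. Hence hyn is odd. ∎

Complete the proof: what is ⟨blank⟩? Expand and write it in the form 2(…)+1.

2(4stu + 2st + 2su + s + 2tu + t + u) + 1

(2u + 1)(2t + 1)(2s + 1) = 8stu + 4st + 4su + 2s + 4tu + 2t + 2u + 1
= 2(4stu + 2st + 2su + s + 2tu + t + u) + 1.
Since 4stu + 2st + 2su + s + 2tu + t + u is an integer, the product is of the form 2k+1 for an integer k.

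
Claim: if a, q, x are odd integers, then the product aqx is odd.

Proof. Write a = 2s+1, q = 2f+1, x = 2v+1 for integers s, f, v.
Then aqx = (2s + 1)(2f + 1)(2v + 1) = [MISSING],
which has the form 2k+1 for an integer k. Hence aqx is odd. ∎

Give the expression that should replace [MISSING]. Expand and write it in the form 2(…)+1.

2(4fsv + 2fs + 2fv + f + 2sv + s + v) + 1

(2s + 1)(2f + 1)(2v + 1) = 8fsv + 4fs + 4fv + 2f + 4sv + 2s + 2v + 1
= 2(4fsv + 2fs + 2fv + f + 2sv + s + v) + 1.
Since 4fsv + 2fs + 2fv + f + 2sv + s + v is an integer, the product is of the form 2k+1 for an integer k.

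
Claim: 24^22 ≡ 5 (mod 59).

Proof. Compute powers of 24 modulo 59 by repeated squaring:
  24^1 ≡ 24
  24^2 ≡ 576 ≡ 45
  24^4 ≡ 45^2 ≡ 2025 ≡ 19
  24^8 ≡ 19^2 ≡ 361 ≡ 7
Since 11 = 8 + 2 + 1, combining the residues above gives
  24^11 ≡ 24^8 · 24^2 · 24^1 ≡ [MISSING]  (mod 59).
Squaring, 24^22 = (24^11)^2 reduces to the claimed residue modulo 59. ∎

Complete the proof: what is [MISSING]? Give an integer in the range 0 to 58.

8

Multiply the listed residues: 7 · 45 · 24 = 315 → 7560.
Reducing modulo 59: 7560 = 128·59 + 8, so 24^11 ≡ 8.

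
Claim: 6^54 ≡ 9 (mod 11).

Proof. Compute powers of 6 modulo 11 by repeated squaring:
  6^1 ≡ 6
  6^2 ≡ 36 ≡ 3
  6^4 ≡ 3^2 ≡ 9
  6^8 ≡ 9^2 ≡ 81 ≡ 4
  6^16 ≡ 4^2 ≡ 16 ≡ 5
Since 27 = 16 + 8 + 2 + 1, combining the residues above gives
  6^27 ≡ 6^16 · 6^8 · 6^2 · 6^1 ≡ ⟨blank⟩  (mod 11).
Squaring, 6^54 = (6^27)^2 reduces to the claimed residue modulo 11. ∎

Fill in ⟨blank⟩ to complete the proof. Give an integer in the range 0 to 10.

Multiply the listed residues: 5 · 4 · 3 · 6 = 20 → 60 → 360.
Reducing modulo 11: 360 = 32·11 + 8, so 6^27 ≡ 8.

8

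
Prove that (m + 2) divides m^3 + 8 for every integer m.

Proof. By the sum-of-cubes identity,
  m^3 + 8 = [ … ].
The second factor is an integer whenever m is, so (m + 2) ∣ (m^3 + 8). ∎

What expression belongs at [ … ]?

a^3 + b^3 = (a + b)(a^2 - ab + b^2). With a = m, b = 2:
m^3 + 8 = (m + 2)(m^2 - 2m + 4).

(m + 2)(m^2 - 2m + 4)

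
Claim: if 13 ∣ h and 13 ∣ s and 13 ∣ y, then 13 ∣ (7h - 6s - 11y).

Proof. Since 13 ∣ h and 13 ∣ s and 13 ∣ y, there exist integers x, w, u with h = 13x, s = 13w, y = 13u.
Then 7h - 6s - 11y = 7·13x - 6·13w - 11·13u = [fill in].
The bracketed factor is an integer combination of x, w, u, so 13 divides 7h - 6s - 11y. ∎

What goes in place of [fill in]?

Each term has a factor of 13: 7·13x - 6·13w - 11·13u = 13·(-11u - 6w + 7x).
Since -11u - 6w + 7x is an integer, 13 ∣ (7h - 6s - 11y).

13(-11u - 6w + 7x)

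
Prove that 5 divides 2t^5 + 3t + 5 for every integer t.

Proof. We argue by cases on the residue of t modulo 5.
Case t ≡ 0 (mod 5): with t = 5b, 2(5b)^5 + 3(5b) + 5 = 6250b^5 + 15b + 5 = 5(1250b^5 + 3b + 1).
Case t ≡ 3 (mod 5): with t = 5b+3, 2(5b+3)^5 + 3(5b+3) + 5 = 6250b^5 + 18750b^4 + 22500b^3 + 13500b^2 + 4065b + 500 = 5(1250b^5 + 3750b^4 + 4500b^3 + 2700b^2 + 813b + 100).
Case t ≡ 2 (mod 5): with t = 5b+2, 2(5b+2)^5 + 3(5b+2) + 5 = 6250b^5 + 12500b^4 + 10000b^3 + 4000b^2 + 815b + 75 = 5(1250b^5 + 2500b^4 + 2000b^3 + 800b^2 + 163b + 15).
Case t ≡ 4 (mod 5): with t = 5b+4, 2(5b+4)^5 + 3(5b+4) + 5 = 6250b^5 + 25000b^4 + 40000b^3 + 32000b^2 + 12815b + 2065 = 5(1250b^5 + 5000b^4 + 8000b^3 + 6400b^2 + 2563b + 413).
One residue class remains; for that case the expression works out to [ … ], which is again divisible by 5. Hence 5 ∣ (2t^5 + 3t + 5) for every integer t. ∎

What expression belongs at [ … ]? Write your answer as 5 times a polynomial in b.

5(1250b^5 + 1250b^4 + 500b^3 + 100b^2 + 13b + 2)

Only t ≡ 1 (mod 5) is unaccounted for. Put t = 5b+1:
2(5b+1)^5 + 3(5b+1) + 5 expands to 6250b^5 + 6250b^4 + 2500b^3 + 500b^2 + 65b + 10,
and factoring out 5 leaves 5(1250b^5 + 1250b^4 + 500b^3 + 100b^2 + 13b + 2).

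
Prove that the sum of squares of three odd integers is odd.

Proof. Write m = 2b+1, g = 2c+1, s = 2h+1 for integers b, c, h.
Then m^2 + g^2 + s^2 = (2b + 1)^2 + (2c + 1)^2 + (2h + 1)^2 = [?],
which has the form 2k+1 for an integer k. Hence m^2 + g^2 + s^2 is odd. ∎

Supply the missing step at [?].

2(2b^2 + 2b + 2c^2 + 2c + 2h^2 + 2h + 1) + 1

(2b + 1)^2 + (2c + 1)^2 + (2h + 1)^2 = 4b^2 + 4b + 4c^2 + 4c + 4h^2 + 4h + 3
= 2(2b^2 + 2b + 2c^2 + 2c + 2h^2 + 2h + 1) + 1.
Since 2b^2 + 2b + 2c^2 + 2c + 2h^2 + 2h + 1 is an integer, the sum of squares is of the form 2k+1 for an integer k.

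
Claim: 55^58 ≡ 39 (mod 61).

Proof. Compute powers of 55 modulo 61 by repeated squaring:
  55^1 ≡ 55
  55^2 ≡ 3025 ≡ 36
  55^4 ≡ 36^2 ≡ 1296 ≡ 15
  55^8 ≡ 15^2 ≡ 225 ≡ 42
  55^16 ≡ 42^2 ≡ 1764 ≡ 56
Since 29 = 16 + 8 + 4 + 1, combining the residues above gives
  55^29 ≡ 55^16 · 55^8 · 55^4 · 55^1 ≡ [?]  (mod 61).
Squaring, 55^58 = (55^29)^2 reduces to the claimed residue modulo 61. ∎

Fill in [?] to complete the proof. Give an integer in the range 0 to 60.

55^16 · 55^8 · 55^4 · 55^1 ≡ 56 · 42 · 15 · 55 = 1940400.
1940400 mod 61 = 51, so 55^29 ≡ 51 (mod 61).

51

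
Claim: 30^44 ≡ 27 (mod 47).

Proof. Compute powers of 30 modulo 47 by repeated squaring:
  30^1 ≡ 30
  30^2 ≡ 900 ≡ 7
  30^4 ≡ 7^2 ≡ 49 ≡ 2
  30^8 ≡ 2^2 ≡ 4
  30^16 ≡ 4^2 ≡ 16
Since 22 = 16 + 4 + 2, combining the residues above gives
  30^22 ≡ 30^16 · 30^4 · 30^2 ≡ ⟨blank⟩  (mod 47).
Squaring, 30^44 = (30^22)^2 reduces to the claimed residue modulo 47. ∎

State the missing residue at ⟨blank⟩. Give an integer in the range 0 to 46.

36

Multiply the listed residues: 16 · 2 · 7 = 32 → 224.
Reducing modulo 47: 224 = 4·47 + 36, so 30^22 ≡ 36.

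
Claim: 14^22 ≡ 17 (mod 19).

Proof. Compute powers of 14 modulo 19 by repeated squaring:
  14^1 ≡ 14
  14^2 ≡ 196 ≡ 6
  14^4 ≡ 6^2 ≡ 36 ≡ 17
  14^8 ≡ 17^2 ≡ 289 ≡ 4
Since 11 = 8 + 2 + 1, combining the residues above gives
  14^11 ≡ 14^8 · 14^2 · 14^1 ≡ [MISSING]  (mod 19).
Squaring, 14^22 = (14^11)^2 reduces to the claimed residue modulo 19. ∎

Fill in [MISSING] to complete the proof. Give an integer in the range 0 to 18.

13

Multiply the listed residues: 4 · 6 · 14 = 24 → 336.
Reducing modulo 19: 336 = 17·19 + 13, so 14^11 ≡ 13.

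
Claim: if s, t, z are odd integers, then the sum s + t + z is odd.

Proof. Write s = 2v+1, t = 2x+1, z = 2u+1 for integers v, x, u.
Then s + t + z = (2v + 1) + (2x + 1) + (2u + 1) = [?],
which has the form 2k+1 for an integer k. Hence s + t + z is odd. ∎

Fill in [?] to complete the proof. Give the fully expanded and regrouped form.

2(u + v + x + 1) + 1

Expanding: (2v + 1) + (2x + 1) + (2u + 1) = 2u + 2v + 2x + 3.
Every term except the constant is even, so this is 2(u + v + x + 1) + 1,
and u + v + x + 1 ∈ ℤ gives the required form.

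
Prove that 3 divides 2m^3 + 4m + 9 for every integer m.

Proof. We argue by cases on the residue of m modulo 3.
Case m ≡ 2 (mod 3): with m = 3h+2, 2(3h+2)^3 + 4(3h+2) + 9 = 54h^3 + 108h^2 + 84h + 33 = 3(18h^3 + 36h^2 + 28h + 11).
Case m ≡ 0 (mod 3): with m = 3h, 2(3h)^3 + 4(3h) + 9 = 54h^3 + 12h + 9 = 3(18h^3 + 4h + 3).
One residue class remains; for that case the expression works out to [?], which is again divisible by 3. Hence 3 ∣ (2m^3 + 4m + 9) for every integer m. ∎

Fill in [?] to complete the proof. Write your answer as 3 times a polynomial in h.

Only m ≡ 1 (mod 3) is unaccounted for. Put m = 3h+1:
2(3h+1)^3 + 4(3h+1) + 9 expands to 54h^3 + 54h^2 + 30h + 15,
and factoring out 3 leaves 3(18h^3 + 18h^2 + 10h + 5).

3(18h^3 + 18h^2 + 10h + 5)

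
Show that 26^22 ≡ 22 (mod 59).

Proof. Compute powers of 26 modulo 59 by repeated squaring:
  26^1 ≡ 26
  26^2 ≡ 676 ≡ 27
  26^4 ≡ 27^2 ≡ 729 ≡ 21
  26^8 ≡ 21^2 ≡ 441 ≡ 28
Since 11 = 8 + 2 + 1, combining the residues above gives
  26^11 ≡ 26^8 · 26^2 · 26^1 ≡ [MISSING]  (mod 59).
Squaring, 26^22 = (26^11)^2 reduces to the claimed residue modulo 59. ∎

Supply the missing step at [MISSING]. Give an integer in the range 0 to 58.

9

Multiply the listed residues: 28 · 27 · 26 = 756 → 19656.
Reducing modulo 59: 19656 = 333·59 + 9, so 26^11 ≡ 9.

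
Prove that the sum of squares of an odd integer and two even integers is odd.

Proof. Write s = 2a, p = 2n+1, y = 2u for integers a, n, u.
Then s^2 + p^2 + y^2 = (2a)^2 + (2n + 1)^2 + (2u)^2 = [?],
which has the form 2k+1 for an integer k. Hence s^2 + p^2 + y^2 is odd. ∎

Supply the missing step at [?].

2(2a^2 + 2n^2 + 2n + 2u^2) + 1

Expanding: (2a)^2 + (2n + 1)^2 + (2u)^2 = 4a^2 + 4n^2 + 4n + 4u^2 + 1.
Every term except the constant is even, so this is 2(2a^2 + 2n^2 + 2n + 2u^2) + 1,
and 2a^2 + 2n^2 + 2n + 2u^2 ∈ ℤ gives the required form.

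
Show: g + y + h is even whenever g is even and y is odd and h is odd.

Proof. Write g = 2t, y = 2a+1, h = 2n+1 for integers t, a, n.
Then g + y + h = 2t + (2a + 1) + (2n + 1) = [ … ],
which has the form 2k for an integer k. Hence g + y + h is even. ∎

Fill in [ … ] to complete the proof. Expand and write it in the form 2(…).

2(a + n + t + 1)

Expanding: 2t + (2a + 1) + (2n + 1) = 2a + 2n + 2t + 2.
Every term is even; pulling out the factor of 2 gives 2(a + n + t + 1).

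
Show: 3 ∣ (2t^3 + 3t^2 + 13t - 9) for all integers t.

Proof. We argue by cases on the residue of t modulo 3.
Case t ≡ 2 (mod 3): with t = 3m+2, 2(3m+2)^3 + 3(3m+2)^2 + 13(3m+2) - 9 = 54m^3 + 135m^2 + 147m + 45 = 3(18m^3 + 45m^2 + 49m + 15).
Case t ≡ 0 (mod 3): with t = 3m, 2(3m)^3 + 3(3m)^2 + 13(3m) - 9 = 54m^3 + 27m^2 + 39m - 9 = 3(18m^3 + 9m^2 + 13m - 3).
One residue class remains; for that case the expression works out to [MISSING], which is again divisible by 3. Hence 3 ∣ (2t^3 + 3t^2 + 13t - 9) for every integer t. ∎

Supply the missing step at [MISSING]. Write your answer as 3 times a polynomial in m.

3(18m^3 + 27m^2 + 25m + 3)

Only t ≡ 1 (mod 3) is unaccounted for. Put t = 3m+1:
2(3m+1)^3 + 3(3m+1)^2 + 13(3m+1) - 9 expands to 54m^3 + 81m^2 + 75m + 9,
and factoring out 3 leaves 3(18m^3 + 27m^2 + 25m + 3).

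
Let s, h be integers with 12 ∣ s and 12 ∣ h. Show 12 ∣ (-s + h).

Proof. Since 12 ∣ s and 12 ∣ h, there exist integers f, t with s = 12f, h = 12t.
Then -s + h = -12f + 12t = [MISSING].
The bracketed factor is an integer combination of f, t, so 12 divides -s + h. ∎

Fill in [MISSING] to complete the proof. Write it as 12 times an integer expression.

Each term has a factor of 12: -12f + 12t = 12·(-f + t).
Since -f + t is an integer, 12 ∣ (-s + h).

12(-f + t)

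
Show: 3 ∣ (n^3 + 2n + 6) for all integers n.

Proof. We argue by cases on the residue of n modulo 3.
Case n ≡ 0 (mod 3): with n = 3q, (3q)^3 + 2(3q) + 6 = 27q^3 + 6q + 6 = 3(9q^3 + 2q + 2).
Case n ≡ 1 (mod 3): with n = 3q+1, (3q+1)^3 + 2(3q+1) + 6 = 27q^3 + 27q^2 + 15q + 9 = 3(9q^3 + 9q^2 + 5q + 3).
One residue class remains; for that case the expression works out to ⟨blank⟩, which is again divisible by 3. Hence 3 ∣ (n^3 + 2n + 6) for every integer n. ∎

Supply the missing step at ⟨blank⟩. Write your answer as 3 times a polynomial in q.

Only n ≡ 2 (mod 3) is unaccounted for. Put n = 3q+2:
(3q+2)^3 + 2(3q+2) + 6 expands to 27q^3 + 54q^2 + 42q + 18,
and factoring out 3 leaves 3(9q^3 + 18q^2 + 14q + 6).

3(9q^3 + 18q^2 + 14q + 6)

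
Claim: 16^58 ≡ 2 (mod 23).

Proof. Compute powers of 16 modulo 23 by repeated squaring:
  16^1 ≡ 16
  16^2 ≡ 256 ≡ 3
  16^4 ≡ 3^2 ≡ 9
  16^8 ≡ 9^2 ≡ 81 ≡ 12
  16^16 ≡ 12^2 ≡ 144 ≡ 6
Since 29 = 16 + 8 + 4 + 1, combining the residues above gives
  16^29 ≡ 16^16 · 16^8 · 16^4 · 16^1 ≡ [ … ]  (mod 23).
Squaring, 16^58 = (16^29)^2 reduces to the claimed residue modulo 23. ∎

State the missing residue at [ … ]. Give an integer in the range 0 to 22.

16^16 · 16^8 · 16^4 · 16^1 ≡ 6 · 12 · 9 · 16 = 10368.
10368 mod 23 = 18, so 16^29 ≡ 18 (mod 23).

18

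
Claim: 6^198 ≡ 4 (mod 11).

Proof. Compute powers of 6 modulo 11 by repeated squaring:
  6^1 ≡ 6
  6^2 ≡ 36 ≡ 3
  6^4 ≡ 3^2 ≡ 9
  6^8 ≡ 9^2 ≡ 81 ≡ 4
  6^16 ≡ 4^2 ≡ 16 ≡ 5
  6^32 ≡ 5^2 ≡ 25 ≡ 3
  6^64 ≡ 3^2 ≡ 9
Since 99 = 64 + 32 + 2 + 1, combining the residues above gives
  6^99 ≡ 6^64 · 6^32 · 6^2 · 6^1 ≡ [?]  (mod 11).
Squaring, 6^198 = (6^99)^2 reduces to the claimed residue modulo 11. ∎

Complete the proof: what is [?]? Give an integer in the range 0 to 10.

Multiply the listed residues: 9 · 3 · 3 · 6 = 27 → 81 → 486.
Reducing modulo 11: 486 = 44·11 + 2, so 6^99 ≡ 2.

2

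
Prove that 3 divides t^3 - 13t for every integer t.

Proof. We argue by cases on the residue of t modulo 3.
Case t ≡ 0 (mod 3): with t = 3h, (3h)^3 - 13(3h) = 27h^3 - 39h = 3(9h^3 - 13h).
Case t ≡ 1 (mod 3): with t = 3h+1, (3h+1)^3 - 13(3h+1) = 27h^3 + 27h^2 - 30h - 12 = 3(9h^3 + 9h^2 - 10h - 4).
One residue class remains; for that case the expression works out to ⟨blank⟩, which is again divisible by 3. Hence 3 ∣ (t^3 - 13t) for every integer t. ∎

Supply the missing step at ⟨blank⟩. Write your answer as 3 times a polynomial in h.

3(9h^3 + 18h^2 - h - 6)

Only t ≡ 2 (mod 3) is unaccounted for. Put t = 3h+2:
(3h+2)^3 - 13(3h+2) expands to 27h^3 + 54h^2 - 3h - 18,
and factoring out 3 leaves 3(9h^3 + 18h^2 - h - 6).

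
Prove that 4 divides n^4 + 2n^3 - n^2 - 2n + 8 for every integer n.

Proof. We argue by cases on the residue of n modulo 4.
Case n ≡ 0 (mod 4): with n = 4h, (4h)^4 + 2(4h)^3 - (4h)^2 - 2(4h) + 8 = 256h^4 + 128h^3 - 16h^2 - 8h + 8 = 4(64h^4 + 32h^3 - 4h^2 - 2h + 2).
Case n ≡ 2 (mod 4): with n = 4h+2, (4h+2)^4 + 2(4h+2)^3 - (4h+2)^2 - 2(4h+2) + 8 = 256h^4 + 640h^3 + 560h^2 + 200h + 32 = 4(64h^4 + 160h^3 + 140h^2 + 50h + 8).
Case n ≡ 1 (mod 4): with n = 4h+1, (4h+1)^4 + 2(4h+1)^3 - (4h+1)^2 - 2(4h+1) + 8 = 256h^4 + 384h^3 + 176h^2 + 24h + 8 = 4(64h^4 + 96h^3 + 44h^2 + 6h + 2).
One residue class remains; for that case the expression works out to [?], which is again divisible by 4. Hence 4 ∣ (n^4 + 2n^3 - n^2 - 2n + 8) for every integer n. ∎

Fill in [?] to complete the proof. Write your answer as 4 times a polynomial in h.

4(64h^4 + 224h^3 + 284h^2 + 154h + 32)

The residues treated are {0, 2, 1}, so the missing case is n ≡ 3 (mod 4); write n = 4h+3.
Then (4h+3)^4 + 2(4h+3)^3 - (4h+3)^2 - 2(4h+3) + 8 = 256h^4 + 896h^3 + 1136h^2 + 616h + 128 = 4(64h^4 + 224h^3 + 284h^2 + 154h + 32).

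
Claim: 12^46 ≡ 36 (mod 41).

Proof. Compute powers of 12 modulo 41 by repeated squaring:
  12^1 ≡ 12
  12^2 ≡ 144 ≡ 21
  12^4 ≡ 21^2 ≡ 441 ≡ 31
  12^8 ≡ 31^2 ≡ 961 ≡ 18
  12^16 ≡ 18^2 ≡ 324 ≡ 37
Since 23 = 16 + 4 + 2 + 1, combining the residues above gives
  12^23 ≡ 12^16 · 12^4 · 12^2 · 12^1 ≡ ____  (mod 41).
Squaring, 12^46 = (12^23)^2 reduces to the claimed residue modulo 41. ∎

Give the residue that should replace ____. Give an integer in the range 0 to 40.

35

Multiply the listed residues: 37 · 31 · 21 · 12 = 1147 → 24087 → 289044.
Reducing modulo 41: 289044 = 7049·41 + 35, so 12^23 ≡ 35.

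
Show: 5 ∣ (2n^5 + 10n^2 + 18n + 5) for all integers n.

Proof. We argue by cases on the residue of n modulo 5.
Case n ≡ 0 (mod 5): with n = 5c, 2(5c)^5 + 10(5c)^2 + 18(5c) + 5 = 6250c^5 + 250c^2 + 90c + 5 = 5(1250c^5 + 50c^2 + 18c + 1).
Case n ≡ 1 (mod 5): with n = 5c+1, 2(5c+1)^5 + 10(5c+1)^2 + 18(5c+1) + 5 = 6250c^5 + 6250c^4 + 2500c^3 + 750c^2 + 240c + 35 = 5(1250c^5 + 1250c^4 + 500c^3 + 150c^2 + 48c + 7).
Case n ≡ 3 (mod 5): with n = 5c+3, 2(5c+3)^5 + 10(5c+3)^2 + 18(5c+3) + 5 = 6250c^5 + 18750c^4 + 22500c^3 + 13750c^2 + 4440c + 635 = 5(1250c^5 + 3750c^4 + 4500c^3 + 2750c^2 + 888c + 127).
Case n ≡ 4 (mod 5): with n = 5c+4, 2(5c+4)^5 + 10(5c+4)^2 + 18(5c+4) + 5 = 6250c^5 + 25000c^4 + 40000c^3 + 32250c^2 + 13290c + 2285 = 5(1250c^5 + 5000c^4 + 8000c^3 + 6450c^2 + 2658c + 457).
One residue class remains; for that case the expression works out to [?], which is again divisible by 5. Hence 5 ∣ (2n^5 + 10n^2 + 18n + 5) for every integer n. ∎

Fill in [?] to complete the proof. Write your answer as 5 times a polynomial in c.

5(1250c^5 + 2500c^4 + 2000c^3 + 850c^2 + 218c + 29)

The residues treated are {0, 1, 3, 4}, so the missing case is n ≡ 2 (mod 5); write n = 5c+2.
Then 2(5c+2)^5 + 10(5c+2)^2 + 18(5c+2) + 5 = 6250c^5 + 12500c^4 + 10000c^3 + 4250c^2 + 1090c + 145 = 5(1250c^5 + 2500c^4 + 2000c^3 + 850c^2 + 218c + 29).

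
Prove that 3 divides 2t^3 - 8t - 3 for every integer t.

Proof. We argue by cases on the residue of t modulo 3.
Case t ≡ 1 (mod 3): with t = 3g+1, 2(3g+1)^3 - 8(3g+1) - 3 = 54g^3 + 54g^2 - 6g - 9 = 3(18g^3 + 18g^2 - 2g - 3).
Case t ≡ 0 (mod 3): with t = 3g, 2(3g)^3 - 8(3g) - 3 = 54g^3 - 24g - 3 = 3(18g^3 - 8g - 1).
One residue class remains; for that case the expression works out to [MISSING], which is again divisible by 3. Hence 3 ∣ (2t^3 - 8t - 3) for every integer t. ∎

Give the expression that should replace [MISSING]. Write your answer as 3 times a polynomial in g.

3(18g^3 + 36g^2 + 16g - 1)

Only t ≡ 2 (mod 3) is unaccounted for. Put t = 3g+2:
2(3g+2)^3 - 8(3g+2) - 3 expands to 54g^3 + 108g^2 + 48g - 3,
and factoring out 3 leaves 3(18g^3 + 36g^2 + 16g - 1).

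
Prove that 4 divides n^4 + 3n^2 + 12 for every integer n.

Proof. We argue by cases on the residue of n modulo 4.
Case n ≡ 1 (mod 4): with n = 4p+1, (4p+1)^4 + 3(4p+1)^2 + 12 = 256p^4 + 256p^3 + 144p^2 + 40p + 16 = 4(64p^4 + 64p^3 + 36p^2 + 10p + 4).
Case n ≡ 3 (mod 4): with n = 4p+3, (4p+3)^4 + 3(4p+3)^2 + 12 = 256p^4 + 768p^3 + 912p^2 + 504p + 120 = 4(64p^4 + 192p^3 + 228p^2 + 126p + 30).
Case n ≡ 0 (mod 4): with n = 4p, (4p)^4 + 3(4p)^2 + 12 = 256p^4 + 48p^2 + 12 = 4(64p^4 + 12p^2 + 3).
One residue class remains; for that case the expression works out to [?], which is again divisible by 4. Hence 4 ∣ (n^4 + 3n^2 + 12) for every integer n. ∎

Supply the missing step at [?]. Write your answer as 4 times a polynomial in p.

4(64p^4 + 128p^3 + 108p^2 + 44p + 10)

The residues treated are {1, 3, 0}, so the missing case is n ≡ 2 (mod 4); write n = 4p+2.
Then (4p+2)^4 + 3(4p+2)^2 + 12 = 256p^4 + 512p^3 + 432p^2 + 176p + 40 = 4(64p^4 + 128p^3 + 108p^2 + 44p + 10).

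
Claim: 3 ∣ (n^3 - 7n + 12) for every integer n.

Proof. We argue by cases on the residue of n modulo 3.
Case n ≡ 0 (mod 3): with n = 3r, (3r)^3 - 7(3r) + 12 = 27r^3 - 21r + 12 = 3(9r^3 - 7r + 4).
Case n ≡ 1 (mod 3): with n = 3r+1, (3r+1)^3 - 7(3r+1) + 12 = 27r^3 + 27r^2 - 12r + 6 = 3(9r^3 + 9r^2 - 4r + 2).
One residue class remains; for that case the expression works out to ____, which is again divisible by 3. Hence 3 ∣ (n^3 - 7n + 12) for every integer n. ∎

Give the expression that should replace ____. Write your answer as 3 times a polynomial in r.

3(9r^3 + 18r^2 + 5r + 2)

The residues treated are {0, 1}, so the missing case is n ≡ 2 (mod 3); write n = 3r+2.
Then (3r+2)^3 - 7(3r+2) + 12 = 27r^3 + 54r^2 + 15r + 6 = 3(9r^3 + 18r^2 + 5r + 2).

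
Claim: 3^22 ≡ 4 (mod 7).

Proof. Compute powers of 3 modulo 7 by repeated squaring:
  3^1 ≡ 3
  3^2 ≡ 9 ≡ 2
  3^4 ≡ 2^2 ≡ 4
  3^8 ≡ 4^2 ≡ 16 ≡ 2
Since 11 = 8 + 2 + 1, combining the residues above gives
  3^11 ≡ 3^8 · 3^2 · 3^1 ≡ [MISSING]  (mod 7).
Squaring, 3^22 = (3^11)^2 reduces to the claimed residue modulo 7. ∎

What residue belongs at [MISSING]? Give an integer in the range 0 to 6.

5

3^8 · 3^2 · 3^1 ≡ 2 · 2 · 3 = 12.
12 mod 7 = 5, so 3^11 ≡ 5 (mod 7).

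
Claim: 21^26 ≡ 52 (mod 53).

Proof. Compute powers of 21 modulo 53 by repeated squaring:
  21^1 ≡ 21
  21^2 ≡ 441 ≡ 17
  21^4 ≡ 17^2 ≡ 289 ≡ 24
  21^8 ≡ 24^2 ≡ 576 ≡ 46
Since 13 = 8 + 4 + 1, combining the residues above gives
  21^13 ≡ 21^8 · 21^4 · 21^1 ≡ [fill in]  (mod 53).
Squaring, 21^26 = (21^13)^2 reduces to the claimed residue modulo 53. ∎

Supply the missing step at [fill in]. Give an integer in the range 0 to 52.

Multiply the listed residues: 46 · 24 · 21 = 1104 → 23184.
Reducing modulo 53: 23184 = 437·53 + 23, so 21^13 ≡ 23.

23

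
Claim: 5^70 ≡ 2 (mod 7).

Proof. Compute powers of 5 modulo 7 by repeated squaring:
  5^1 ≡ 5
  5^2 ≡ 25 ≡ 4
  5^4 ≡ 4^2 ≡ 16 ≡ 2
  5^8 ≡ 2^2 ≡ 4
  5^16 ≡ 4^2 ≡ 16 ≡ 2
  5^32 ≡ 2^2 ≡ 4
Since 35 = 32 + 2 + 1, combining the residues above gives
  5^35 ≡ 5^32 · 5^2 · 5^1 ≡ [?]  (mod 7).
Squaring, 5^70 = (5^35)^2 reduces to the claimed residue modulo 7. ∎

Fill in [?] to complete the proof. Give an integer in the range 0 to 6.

3

Multiply the listed residues: 4 · 4 · 5 = 16 → 80.
Reducing modulo 7: 80 = 11·7 + 3, so 5^35 ≡ 3.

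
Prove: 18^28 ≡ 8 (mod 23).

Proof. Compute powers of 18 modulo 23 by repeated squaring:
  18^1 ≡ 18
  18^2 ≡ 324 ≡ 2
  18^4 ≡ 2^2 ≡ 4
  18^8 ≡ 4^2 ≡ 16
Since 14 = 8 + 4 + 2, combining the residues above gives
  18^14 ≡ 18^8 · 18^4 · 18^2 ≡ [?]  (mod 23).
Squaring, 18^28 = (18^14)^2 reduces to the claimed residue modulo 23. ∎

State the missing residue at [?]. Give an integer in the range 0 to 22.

Multiply the listed residues: 16 · 4 · 2 = 64 → 128.
Reducing modulo 23: 128 = 5·23 + 13, so 18^14 ≡ 13.

13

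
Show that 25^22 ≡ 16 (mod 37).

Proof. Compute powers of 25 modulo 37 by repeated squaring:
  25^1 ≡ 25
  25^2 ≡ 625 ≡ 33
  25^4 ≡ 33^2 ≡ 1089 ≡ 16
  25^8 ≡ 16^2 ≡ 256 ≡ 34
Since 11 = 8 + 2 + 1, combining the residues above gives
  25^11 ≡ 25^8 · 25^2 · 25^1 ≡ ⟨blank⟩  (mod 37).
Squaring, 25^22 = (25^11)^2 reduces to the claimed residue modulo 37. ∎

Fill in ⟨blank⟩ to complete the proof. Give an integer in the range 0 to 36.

4

25^8 · 25^2 · 25^1 ≡ 34 · 33 · 25 = 28050.
28050 mod 37 = 4, so 25^11 ≡ 4 (mod 37).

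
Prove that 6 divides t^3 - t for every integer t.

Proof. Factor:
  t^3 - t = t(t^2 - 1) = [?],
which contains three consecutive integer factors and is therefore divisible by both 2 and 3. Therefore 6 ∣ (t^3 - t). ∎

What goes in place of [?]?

t(t^2 - 1) = t(t - 1)(t + 1) = (t - 1)t(t + 1).
These three factors are consecutive integers, so their product is divisible by 6.

(t - 1)t(t + 1)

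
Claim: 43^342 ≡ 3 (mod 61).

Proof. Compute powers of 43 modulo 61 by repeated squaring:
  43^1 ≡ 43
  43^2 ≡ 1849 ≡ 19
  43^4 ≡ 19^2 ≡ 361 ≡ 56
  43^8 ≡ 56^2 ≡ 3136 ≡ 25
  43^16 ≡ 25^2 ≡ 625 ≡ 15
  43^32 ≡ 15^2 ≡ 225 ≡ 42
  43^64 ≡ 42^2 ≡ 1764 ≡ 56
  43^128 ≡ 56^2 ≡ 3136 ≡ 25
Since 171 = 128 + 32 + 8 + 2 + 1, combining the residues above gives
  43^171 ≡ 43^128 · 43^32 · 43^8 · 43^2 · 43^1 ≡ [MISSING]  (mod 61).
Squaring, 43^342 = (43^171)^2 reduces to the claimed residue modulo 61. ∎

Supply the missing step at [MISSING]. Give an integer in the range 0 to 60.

53

Multiply the listed residues: 25 · 42 · 25 · 19 · 43 = 1050 → 26250 → 498750 → 21446250.
Reducing modulo 61: 21446250 = 351577·61 + 53, so 43^171 ≡ 53.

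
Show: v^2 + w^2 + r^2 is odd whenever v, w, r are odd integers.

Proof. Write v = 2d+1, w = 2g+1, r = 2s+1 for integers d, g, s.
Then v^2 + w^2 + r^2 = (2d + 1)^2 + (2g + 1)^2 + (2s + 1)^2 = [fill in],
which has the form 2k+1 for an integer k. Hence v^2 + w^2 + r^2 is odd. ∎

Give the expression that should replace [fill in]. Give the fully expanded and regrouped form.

2(2d^2 + 2d + 2g^2 + 2g + 2s^2 + 2s + 1) + 1

Expanding: (2d + 1)^2 + (2g + 1)^2 + (2s + 1)^2 = 4d^2 + 4d + 4g^2 + 4g + 4s^2 + 4s + 3.
Every term except the constant is even, so this is 2(2d^2 + 2d + 2g^2 + 2g + 2s^2 + 2s + 1) + 1,
and 2d^2 + 2d + 2g^2 + 2g + 2s^2 + 2s + 1 ∈ ℤ gives the required form.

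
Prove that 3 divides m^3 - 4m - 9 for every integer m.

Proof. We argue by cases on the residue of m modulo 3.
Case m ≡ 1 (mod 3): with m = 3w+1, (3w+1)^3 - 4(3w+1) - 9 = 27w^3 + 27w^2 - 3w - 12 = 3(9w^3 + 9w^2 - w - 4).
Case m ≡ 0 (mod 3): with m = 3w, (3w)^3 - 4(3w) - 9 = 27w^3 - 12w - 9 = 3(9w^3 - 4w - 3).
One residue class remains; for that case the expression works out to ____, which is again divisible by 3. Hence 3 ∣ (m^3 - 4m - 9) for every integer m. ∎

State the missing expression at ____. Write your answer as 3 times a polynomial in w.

The residues treated are {1, 0}, so the missing case is m ≡ 2 (mod 3); write m = 3w+2.
Then (3w+2)^3 - 4(3w+2) - 9 = 27w^3 + 54w^2 + 24w - 9 = 3(9w^3 + 18w^2 + 8w - 3).

3(9w^3 + 18w^2 + 8w - 3)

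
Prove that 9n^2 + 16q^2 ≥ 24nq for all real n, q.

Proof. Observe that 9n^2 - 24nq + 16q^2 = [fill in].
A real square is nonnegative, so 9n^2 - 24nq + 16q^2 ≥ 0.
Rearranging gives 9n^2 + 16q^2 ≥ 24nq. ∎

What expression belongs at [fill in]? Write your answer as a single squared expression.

9n^2 - 24nq + 16q^2 is a perfect-square trinomial: the outer terms are (3n)^2 and (4q)^2, and the cross term is -2·3n·4q.
So 9n^2 - 24nq + 16q^2 = (3n - 4q)^2 ≥ 0.

(3n - 4q)^2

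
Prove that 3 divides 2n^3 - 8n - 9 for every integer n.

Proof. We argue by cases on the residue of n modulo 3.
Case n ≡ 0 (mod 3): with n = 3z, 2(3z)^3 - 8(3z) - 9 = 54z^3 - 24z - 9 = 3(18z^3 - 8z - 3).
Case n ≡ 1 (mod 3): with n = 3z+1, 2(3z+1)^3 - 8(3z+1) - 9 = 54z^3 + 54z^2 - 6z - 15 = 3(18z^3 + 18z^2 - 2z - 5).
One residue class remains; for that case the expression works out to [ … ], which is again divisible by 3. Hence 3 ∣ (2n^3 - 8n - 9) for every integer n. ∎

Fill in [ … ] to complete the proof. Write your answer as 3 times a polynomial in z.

3(18z^3 + 36z^2 + 16z - 3)

The residues treated are {0, 1}, so the missing case is n ≡ 2 (mod 3); write n = 3z+2.
Then 2(3z+2)^3 - 8(3z+2) - 9 = 54z^3 + 108z^2 + 48z - 9 = 3(18z^3 + 36z^2 + 16z - 3).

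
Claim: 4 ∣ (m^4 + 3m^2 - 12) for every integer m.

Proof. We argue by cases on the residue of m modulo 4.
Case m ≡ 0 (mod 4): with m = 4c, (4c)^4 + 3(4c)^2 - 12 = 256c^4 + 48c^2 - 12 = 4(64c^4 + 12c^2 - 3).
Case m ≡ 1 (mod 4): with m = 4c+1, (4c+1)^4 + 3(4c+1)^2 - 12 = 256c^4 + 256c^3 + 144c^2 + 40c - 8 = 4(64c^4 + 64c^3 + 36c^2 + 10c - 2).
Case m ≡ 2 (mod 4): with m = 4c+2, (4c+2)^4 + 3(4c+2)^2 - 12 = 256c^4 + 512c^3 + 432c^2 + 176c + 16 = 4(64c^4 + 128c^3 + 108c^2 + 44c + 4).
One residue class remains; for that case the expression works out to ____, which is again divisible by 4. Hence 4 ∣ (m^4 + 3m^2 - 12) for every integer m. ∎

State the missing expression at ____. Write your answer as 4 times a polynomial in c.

Only m ≡ 3 (mod 4) is unaccounted for. Put m = 4c+3:
(4c+3)^4 + 3(4c+3)^2 - 12 expands to 256c^4 + 768c^3 + 912c^2 + 504c + 96,
and factoring out 4 leaves 4(64c^4 + 192c^3 + 228c^2 + 126c + 24).

4(64c^4 + 192c^3 + 228c^2 + 126c + 24)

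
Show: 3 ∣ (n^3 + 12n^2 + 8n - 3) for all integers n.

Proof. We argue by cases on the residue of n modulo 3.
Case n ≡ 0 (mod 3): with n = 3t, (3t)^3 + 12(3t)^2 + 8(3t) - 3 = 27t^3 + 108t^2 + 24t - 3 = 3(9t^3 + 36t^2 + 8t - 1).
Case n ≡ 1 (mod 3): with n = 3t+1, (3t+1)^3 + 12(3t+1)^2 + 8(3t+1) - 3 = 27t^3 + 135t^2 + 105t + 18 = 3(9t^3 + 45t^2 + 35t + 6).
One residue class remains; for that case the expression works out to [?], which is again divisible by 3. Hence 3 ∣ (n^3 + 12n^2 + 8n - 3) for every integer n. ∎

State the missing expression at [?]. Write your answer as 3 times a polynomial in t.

3(9t^3 + 54t^2 + 68t + 23)

The residues treated are {0, 1}, so the missing case is n ≡ 2 (mod 3); write n = 3t+2.
Then (3t+2)^3 + 12(3t+2)^2 + 8(3t+2) - 3 = 27t^3 + 162t^2 + 204t + 69 = 3(9t^3 + 54t^2 + 68t + 23).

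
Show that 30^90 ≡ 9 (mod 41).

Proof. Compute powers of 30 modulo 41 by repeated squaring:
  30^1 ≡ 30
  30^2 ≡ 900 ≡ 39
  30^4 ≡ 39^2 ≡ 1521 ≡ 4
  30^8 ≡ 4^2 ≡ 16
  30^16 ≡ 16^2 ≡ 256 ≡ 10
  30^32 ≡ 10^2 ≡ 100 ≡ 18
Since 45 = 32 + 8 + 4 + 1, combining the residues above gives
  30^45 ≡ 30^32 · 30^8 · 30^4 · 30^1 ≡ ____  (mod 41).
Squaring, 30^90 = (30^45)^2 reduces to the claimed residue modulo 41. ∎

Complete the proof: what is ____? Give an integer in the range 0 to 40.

38

Multiply the listed residues: 18 · 16 · 4 · 30 = 288 → 1152 → 34560.
Reducing modulo 41: 34560 = 842·41 + 38, so 30^45 ≡ 38.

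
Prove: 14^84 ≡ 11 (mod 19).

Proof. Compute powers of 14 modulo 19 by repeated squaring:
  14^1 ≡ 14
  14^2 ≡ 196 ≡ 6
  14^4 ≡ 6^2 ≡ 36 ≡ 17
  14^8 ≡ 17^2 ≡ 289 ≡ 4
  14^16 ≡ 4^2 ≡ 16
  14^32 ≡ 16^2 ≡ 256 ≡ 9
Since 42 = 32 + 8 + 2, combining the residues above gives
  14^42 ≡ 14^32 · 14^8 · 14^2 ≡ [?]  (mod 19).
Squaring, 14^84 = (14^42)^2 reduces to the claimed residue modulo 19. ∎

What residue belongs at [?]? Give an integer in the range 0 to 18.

14^32 · 14^8 · 14^2 ≡ 9 · 4 · 6 = 216.
216 mod 19 = 7, so 14^42 ≡ 7 (mod 19).

7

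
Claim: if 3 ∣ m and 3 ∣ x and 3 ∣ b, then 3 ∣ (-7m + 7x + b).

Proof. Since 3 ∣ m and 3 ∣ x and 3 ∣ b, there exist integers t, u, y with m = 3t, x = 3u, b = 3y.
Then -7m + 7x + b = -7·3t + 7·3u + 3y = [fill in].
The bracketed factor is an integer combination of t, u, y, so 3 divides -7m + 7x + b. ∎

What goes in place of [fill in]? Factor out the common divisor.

3(-7t + 7u + y)

Pull the common 3 out of every term: -7·3t + 7·3u + 3y = 3(-7t + 7u + y).
-7t + 7u + y is an integer, which exhibits the divisibility.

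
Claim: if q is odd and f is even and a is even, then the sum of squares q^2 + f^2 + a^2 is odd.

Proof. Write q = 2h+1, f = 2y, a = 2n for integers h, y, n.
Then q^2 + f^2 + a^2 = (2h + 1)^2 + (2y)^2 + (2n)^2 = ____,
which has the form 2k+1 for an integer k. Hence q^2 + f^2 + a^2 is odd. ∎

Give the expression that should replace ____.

Expanding: (2h + 1)^2 + (2y)^2 + (2n)^2 = 4h^2 + 4h + 4n^2 + 4y^2 + 1.
Every term except the constant is even, so this is 2(2h^2 + 2h + 2n^2 + 2y^2) + 1,
and 2h^2 + 2h + 2n^2 + 2y^2 ∈ ℤ gives the required form.

2(2h^2 + 2h + 2n^2 + 2y^2) + 1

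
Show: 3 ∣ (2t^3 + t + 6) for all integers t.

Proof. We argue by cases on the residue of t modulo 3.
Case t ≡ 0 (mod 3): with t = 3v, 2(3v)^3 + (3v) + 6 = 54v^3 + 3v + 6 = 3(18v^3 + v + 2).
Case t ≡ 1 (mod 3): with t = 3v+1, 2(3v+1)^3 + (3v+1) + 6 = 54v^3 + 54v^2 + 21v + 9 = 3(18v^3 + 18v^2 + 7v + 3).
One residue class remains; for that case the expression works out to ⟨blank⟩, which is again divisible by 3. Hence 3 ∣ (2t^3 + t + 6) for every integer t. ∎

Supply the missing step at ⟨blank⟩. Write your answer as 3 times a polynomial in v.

The residues treated are {0, 1}, so the missing case is t ≡ 2 (mod 3); write t = 3v+2.
Then 2(3v+2)^3 + (3v+2) + 6 = 54v^3 + 108v^2 + 75v + 24 = 3(18v^3 + 36v^2 + 25v + 8).

3(18v^3 + 36v^2 + 25v + 8)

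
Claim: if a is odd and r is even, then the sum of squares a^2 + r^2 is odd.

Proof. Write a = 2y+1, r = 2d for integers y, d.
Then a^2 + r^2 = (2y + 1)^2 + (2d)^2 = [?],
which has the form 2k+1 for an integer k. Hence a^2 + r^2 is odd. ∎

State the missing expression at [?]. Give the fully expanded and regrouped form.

2(2d^2 + 2y^2 + 2y) + 1

Expanding: (2y + 1)^2 + (2d)^2 = 4d^2 + 4y^2 + 4y + 1.
Every term except the constant is even, so this is 2(2d^2 + 2y^2 + 2y) + 1,
and 2d^2 + 2y^2 + 2y ∈ ℤ gives the required form.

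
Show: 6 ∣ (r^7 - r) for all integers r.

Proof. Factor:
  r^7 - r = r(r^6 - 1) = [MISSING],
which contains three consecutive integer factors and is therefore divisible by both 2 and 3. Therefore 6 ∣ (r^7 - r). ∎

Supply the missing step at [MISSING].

r^6 - 1 = (r^2 - 1)(r^4 + r^2 + 1), and r^2 - 1 = (r-1)(r+1).
So r(r^6 - 1) = (r - 1)r(r + 1)(r^4 + r^2 + 1).

(r - 1)r(r + 1)(r^4 + r^2 + 1)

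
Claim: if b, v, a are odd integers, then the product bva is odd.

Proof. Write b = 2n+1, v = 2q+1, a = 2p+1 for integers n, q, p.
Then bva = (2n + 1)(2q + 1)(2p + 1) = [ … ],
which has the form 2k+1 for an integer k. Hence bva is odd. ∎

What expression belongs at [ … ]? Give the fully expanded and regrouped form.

2(4npq + 2np + 2nq + n + 2pq + p + q) + 1

Expanding: (2n + 1)(2q + 1)(2p + 1) = 8npq + 4np + 4nq + 2n + 4pq + 2p + 2q + 1.
Every term except the constant is even, so this is 2(4npq + 2np + 2nq + n + 2pq + p + q) + 1,
and 4npq + 2np + 2nq + n + 2pq + p + q ∈ ℤ gives the required form.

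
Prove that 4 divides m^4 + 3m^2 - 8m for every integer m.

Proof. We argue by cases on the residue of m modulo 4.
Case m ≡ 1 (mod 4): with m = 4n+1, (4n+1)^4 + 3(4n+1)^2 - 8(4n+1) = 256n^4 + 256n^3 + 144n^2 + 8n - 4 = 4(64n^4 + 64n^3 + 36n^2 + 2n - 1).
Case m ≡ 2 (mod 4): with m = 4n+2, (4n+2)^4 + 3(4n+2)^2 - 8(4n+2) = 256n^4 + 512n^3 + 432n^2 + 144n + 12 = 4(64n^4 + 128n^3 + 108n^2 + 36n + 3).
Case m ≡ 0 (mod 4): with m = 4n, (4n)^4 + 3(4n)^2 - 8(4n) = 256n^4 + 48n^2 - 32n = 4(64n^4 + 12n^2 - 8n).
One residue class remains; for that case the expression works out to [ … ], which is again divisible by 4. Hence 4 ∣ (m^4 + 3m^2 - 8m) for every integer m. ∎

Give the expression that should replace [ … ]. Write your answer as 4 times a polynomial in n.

4(64n^4 + 192n^3 + 228n^2 + 118n + 21)

The residues treated are {1, 2, 0}, so the missing case is m ≡ 3 (mod 4); write m = 4n+3.
Then (4n+3)^4 + 3(4n+3)^2 - 8(4n+3) = 256n^4 + 768n^3 + 912n^2 + 472n + 84 = 4(64n^4 + 192n^3 + 228n^2 + 118n + 21).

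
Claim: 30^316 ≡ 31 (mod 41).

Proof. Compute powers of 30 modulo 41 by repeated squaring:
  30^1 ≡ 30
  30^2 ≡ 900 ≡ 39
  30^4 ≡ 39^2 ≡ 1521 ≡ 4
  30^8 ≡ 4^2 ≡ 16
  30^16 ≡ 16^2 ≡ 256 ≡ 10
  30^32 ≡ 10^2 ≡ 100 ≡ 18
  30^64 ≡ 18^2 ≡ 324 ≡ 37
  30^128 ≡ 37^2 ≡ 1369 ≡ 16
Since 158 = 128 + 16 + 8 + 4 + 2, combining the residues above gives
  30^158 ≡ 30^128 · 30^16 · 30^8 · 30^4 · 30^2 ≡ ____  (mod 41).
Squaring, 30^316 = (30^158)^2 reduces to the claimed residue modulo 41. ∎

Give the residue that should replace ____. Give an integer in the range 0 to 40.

20

Multiply the listed residues: 16 · 10 · 16 · 4 · 39 = 160 → 2560 → 10240 → 399360.
Reducing modulo 41: 399360 = 9740·41 + 20, so 30^158 ≡ 20.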